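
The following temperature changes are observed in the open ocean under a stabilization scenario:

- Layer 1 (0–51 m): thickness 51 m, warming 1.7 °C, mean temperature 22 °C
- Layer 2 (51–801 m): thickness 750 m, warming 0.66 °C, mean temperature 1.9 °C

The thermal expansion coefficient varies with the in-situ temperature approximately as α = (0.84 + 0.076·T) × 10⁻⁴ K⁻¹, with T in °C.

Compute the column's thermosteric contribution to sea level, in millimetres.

about 70.5 mm

Layer 1: α = (0.84 + 0.076×22)×10⁻⁴ = 2.512×10⁻⁴ K⁻¹
Layer 2: α = (0.84 + 0.076×1.9)×10⁻⁴ = 0.9844×10⁻⁴ K⁻¹
0–51 m: 2.512×10⁻⁴ × 51 × 1.7 = 0.02177904 m
Layer 2: 0.9844×10⁻⁴ × 0.66 × 750 = 0.0487278 m
Δh = 0.02177904 + 0.0487278 = 0.07050684 m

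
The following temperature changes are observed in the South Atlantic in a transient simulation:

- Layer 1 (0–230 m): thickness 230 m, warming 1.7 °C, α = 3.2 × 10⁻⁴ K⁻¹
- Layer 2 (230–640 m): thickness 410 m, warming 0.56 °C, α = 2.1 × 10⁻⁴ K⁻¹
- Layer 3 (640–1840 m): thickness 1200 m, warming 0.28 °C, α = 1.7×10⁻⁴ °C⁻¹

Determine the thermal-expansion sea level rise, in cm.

23 cm

0–230 m: 3.2×10⁻⁴ × 230 × 1.7 = 0.12512 m
0.56 × 410 × 2.1×10⁻⁴ = 0.048216 m
0.28 × 1.7×10⁻⁴ × 1200 = 0.05712 m
Δh = 0.12512 + 0.048216 + 0.05712 = 0.230456 m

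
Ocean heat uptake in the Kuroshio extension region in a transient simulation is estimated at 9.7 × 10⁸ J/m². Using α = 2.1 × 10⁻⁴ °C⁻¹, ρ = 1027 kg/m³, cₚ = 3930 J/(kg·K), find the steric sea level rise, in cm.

Δh = αQ/(ρcₚ) = 2.1×10⁻⁴ × 9.7×10⁸ / (1027 × 3930) ≈ 0.050469 m

Δh ≈ 5.05 cm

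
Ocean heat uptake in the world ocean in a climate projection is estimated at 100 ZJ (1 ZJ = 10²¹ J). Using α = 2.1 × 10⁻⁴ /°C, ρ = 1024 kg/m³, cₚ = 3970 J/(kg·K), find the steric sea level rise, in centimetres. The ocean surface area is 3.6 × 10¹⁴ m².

Δh = 1.4 cm

Per unit area: Q = 100×10²¹ / (3.6×10¹⁴) ≈ 2.778×10⁸ J/m²
Δh = αQ/(ρcₚ) = 2.1×10⁻⁴ × 2.778×10⁸ / (1024 × 3970) ≈ 0.01435 m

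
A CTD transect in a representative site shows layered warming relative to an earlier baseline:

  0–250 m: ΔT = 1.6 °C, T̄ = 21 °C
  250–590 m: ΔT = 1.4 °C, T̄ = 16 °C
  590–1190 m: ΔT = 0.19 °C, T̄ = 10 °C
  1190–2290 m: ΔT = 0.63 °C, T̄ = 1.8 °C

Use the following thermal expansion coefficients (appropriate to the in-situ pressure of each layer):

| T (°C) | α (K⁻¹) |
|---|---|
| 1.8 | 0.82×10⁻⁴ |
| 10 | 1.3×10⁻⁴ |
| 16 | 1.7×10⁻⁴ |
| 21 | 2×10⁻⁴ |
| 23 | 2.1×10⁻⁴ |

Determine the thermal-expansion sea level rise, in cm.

about 23.3 cm

Layer 1 at 21 °C → α = 2×10⁻⁴ K⁻¹
Layer 2 at 16 °C → α = 1.7×10⁻⁴ K⁻¹
Layer 3 at 10 °C → α = 1.3×10⁻⁴ K⁻¹
Layer 4 at 1.8 °C → α = 0.82×10⁻⁴ K⁻¹
1.6 × 250 × 2×10⁻⁴ = 0.08000 m
1.7×10⁻⁴ × 340 × 1.4 = 0.08092 m
590–1190 m: 600 × 0.19 × 1.3×10⁻⁴ = 0.01482 m
0.82×10⁻⁴ × 0.63 × 1100 = 0.056826 m
Δh = 0.08000 + 0.08092 + 0.01482 + 0.056826 = 0.232566 m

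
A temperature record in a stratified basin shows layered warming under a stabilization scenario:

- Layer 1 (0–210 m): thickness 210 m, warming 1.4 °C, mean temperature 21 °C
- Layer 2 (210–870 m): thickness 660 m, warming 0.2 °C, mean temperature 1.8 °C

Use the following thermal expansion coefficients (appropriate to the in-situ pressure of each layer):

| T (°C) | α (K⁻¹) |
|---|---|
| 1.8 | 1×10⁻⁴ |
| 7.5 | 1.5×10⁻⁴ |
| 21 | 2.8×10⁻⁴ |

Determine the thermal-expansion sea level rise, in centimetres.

Layer 1 at 21 °C → α = 2.8×10⁻⁴ K⁻¹
Layer 2 at 1.8 °C → α = 1×10⁻⁴ K⁻¹
210 × 2.8×10⁻⁴ × 1.4 = 0.08232 m
Layer 2: 0.2 × 1×10⁻⁴ × 660 = 0.01320 m
Δh = 0.08232 + 0.01320 = 0.09552 m

9.55 cm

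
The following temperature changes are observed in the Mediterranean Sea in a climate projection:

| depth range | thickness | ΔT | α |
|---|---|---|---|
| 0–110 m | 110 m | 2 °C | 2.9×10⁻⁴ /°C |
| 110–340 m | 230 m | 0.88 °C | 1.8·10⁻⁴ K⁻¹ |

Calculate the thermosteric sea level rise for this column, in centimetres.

Layer 1: 2 × 110 × 2.9×10⁻⁴ = 0.06380 m
0.88 × 230 × 1.8×10⁻⁴ = 0.036432 m
Δh = 0.06380 + 0.036432 = 0.100232 m ≈ 10 cm

Δh = 10 cm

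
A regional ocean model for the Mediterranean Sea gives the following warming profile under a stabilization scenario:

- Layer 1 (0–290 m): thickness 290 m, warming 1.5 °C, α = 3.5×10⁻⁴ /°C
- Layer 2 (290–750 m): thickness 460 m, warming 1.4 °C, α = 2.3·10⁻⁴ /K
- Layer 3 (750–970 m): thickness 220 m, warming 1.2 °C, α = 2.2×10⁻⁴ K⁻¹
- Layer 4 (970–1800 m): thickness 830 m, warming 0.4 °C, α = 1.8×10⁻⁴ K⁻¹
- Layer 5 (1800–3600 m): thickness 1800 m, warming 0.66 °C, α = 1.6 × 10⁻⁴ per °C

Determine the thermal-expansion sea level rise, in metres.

Layer 1: 3.5×10⁻⁴ × 1.5 × 290 = 0.15225 m
290–750 m: 1.4 × 460 × 2.3×10⁻⁴ = 0.14812 m
Layer 3: 1.2 × 2.2×10⁻⁴ × 220 = 0.05808 m
970–1800 m: 1.8×10⁻⁴ × 830 × 0.4 = 0.05976 m
1800 × 0.66 × 1.6×10⁻⁴ = 0.19008 m
Δh = 0.15225 + 0.14812 + 0.05808 + 0.05976 + 0.19008 = 0.60829 m

about 0.61 m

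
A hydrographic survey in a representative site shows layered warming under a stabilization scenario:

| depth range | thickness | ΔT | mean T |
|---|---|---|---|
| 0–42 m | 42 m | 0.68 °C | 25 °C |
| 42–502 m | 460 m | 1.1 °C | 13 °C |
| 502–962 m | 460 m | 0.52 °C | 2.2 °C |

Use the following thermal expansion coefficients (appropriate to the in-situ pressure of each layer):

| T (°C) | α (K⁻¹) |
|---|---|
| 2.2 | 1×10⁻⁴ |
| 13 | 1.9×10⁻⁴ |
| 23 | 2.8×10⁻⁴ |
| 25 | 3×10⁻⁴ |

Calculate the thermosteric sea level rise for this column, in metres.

Layer 1 at 25 °C → α = 3×10⁻⁴ K⁻¹
Layer 2 at 13 °C → α = 1.9×10⁻⁴ K⁻¹
Layer 3 at 2.2 °C → α = 1×10⁻⁴ K⁻¹
0–42 m: 3×10⁻⁴ × 0.68 × 42 = 0.008568 m
1.1 × 1.9×10⁻⁴ × 460 = 0.09614 m
0.52 × 1×10⁻⁴ × 460 = 0.02392 m
Δh = 0.008568 + 0.09614 + 0.02392 = 0.128628 m ≈ 0.13 m

0.13 m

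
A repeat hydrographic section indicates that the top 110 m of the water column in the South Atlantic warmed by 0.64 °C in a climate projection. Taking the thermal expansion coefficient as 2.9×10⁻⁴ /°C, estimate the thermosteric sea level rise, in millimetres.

Δh = αΔT·H = 2.9×10⁻⁴ × 0.64 × 110 = 0.020416 m

Δh = 20 mm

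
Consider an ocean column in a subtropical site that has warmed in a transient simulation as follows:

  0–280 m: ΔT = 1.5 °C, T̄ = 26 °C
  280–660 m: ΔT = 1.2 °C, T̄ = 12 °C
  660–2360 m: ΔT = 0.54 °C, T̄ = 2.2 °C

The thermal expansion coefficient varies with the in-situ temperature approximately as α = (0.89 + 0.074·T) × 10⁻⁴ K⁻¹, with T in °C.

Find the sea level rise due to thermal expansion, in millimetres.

Layer 1: α = (0.89 + 0.074×26)×10⁻⁴ = 2.814×10⁻⁴ K⁻¹
Layer 2: α = (0.89 + 0.074×12)×10⁻⁴ = 1.778×10⁻⁴ K⁻¹
Layer 3: α = (0.89 + 0.074×2.2)×10⁻⁴ = 1.0528×10⁻⁴ K⁻¹
Layer 1: 2.814×10⁻⁴ × 1.5 × 280 = 0.118188 m
280–660 m: 1.2 × 1.778×10⁻⁴ × 380 = 0.0810768 m
Layer 3: 1.0528×10⁻⁴ × 1700 × 0.54 = 0.09664704 m
Δh = 0.118188 + 0.0810768 + 0.09664704 = 0.29591184 m

300 mm of thermosteric rise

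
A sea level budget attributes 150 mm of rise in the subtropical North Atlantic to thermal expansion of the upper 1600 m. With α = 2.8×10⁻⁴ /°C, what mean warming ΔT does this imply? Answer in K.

0.33 K

ΔT = Δh/(αH) = 0.15 / (2.8×10⁻⁴ × 1600) ≈ 0.3348 K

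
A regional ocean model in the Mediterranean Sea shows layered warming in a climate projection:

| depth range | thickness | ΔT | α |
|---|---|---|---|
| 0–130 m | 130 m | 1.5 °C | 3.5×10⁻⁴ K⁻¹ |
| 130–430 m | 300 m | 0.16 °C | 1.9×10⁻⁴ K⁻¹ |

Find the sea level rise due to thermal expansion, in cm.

Δh = 7.74 cm

0–130 m: 3.5×10⁻⁴ × 1.5 × 130 = 0.06825 m
130–430 m: 0.16 × 300 × 1.9×10⁻⁴ = 0.00912 m
Δh = 0.06825 + 0.00912 = 0.07737 m ≈ 7.74 cm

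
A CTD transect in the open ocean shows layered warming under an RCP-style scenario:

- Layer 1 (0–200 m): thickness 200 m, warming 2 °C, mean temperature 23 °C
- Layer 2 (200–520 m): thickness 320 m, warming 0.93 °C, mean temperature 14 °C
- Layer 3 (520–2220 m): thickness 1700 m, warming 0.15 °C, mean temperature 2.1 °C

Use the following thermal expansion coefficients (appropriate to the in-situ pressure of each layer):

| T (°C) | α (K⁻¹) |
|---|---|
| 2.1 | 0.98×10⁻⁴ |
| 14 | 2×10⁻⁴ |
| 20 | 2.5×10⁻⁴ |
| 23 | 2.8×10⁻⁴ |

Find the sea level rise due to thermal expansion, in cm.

about 19.7 cm

Layer 1 at 23 °C → α = 2.8×10⁻⁴ K⁻¹
Layer 2 at 14 °C → α = 2×10⁻⁴ K⁻¹
Layer 3 at 2.1 °C → α = 0.98×10⁻⁴ K⁻¹
Layer 1: 200 × 2.8×10⁻⁴ × 2 = 0.11200 m
320 × 2×10⁻⁴ × 0.93 = 0.05952 m
Layer 3: 0.15 × 0.98×10⁻⁴ × 1700 = 0.02499 m
Δh = 0.11200 + 0.05952 + 0.02499 = 0.19651 m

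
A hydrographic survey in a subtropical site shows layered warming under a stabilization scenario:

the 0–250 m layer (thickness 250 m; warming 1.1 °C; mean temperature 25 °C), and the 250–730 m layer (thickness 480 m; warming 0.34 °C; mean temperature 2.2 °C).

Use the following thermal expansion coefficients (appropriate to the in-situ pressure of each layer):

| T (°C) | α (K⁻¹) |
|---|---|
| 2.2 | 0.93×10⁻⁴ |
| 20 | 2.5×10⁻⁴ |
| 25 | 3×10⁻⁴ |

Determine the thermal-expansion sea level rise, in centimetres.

Layer 1 at 25 °C → α = 3×10⁻⁴ K⁻¹
Layer 2 at 2.2 °C → α = 0.93×10⁻⁴ K⁻¹
250 × 3×10⁻⁴ × 1.1 = 0.08250 m
250–730 m: 0.93×10⁻⁴ × 0.34 × 480 = 0.0151776 m
Δh = 0.08250 + 0.0151776 = 0.0976776 m ≈ 9.77 cm

about 9.77 cm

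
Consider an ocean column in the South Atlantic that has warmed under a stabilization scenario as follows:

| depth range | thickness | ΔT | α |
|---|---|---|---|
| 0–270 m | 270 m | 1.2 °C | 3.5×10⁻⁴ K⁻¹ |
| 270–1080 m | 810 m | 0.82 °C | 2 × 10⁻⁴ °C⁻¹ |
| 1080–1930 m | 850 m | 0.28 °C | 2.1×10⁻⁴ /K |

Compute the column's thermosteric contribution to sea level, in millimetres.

Δh = 296 mm

Layer 1: 270 × 3.5×10⁻⁴ × 1.2 = 0.11340 m
Layer 2: 2×10⁻⁴ × 0.82 × 810 = 0.13284 m
1080–1930 m: 2.1×10⁻⁴ × 850 × 0.28 = 0.04998 m
Δh = 0.11340 + 0.13284 + 0.04998 = 0.29622 m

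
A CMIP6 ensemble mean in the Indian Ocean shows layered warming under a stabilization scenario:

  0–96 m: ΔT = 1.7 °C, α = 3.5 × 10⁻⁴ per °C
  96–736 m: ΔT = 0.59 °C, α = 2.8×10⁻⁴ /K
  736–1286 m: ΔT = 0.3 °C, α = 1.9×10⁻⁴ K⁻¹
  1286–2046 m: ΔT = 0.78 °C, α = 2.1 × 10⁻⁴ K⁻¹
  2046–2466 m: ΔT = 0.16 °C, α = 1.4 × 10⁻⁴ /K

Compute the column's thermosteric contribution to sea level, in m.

Δh ≈ 0.328 m

0–96 m: 1.7 × 96 × 3.5×10⁻⁴ = 0.05712 m
Layer 2: 2.8×10⁻⁴ × 0.59 × 640 = 0.105728 m
1.9×10⁻⁴ × 550 × 0.3 = 0.03135 m
Layer 4: 2.1×10⁻⁴ × 760 × 0.78 = 0.124488 m
Layer 5: 0.16 × 420 × 1.4×10⁻⁴ = 0.009408 m
Δh = 0.05712 + 0.105728 + 0.03135 + 0.124488 + 0.009408 = 0.328094 m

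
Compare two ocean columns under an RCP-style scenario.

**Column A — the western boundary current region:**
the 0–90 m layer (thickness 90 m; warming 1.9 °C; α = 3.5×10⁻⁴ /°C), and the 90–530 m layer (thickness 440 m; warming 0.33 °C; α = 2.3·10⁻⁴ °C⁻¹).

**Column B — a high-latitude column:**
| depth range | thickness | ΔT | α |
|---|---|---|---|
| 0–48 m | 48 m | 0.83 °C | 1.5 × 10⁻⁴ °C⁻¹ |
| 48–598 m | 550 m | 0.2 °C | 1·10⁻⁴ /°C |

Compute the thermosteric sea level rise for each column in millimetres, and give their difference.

Δh_A ≈ 93 mm, Δh_B ≈ 17 mm; difference ≈ 76 mm

A 0–90 m: 3.5×10⁻⁴ × 90 × 1.9 = 0.05985 m
A Layer 2: 0.33 × 440 × 2.3×10⁻⁴ = 0.033396 m
A total: 0.093246 m
B 0.83 × 48 × 1.5×10⁻⁴ = 0.005976 m
B 550 × 1×10⁻⁴ × 0.2 = 0.01100 m
B total: 0.016976 m
Difference: 0.093246 − 0.016976 = 0.07627 m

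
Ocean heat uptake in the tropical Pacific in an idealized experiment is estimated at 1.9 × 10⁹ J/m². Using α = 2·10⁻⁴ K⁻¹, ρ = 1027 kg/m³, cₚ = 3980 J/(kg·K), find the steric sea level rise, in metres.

Δh = αQ/(ρcₚ) = 2×10⁻⁴ × 1.9×10⁹ / (1027 × 3980) ≈ 0.092967 m

0.093 m of thermosteric rise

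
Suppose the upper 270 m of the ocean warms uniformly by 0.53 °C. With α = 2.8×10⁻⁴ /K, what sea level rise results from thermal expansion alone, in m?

Δh = αΔT·H = 2.8×10⁻⁴ × 0.53 × 270 = 0.040068 m

0.0401 m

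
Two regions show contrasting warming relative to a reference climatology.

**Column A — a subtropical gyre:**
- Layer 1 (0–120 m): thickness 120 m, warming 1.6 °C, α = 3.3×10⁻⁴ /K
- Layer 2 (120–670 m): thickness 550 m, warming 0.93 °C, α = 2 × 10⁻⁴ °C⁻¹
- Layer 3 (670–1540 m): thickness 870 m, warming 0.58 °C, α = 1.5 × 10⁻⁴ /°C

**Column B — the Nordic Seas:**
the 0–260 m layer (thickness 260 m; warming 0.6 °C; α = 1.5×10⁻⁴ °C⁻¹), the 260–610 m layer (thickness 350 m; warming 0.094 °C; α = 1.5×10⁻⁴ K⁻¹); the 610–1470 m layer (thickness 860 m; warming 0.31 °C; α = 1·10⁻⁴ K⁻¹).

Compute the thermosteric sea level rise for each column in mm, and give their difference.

A: 240 mm; B: 55 mm; difference 190 mm

A Layer 1: 3.3×10⁻⁴ × 120 × 1.6 = 0.06336 m
A Layer 2: 550 × 2×10⁻⁴ × 0.93 = 0.10230 m
A 670–1540 m: 870 × 1.5×10⁻⁴ × 0.58 = 0.07569 m
A total: 0.24135 m
B Layer 1: 260 × 0.6 × 1.5×10⁻⁴ = 0.02340 m
B 1.5×10⁻⁴ × 350 × 0.094 = 0.004935 m
B 860 × 1×10⁻⁴ × 0.31 = 0.02666 m
B total: 0.054995 m
Difference: 0.24135 − 0.054995 = 0.186355 m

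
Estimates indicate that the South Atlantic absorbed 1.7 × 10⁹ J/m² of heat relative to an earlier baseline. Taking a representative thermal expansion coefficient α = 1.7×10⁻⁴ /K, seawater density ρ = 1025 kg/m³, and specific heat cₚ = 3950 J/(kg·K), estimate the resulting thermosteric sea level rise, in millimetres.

71.4 mm

Δh = αQ/(ρcₚ) = 1.7×10⁻⁴ × 1.7×10⁹ / (1025 × 3950) ≈ 0.07138 m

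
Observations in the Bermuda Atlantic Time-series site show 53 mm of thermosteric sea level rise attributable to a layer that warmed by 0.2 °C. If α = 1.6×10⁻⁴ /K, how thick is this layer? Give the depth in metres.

H = Δh/(αΔT) = 0.053 / (1.6×10⁻⁴ × 0.2) ≈ 1656 m

about 1660 m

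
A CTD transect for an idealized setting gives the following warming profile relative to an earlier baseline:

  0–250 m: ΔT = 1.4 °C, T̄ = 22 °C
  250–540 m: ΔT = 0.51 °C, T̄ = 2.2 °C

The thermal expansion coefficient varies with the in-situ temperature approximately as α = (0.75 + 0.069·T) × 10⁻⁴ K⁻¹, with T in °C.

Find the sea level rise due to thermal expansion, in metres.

Layer 1: α = (0.75 + 0.069×22)×10⁻⁴ = 2.268×10⁻⁴ K⁻¹
Layer 2: α = (0.75 + 0.069×2.2)×10⁻⁴ = 0.9018×10⁻⁴ K⁻¹
1.4 × 2.268×10⁻⁴ × 250 = 0.07938 m
Layer 2: 0.51 × 290 × 0.9018×10⁻⁴ = 0.013337622 m
Δh = 0.07938 + 0.013337622 = 0.092717622 m

about 0.093 m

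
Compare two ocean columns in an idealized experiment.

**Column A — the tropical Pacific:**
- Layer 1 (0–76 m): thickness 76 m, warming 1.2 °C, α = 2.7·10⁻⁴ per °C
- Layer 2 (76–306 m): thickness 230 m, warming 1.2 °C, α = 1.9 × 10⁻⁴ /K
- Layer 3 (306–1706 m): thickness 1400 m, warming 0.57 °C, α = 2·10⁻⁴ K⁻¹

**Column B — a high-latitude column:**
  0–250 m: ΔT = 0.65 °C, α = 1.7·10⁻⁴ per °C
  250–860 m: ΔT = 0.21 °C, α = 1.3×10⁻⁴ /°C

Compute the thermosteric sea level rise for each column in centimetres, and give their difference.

A 1.2 × 2.7×10⁻⁴ × 76 = 0.024624 m
A 230 × 1.2 × 1.9×10⁻⁴ = 0.05244 m
A 0.57 × 1400 × 2×10⁻⁴ = 0.15960 m
A total: 0.236664 m
B Layer 1: 1.7×10⁻⁴ × 0.65 × 250 = 0.027625 m
B Layer 2: 0.21 × 1.3×10⁻⁴ × 610 = 0.016653 m
B total: 0.044278 m
Difference: 0.236664 − 0.044278 = 0.192386 m

A: 24 cm; B: 4.4 cm; difference 19 cm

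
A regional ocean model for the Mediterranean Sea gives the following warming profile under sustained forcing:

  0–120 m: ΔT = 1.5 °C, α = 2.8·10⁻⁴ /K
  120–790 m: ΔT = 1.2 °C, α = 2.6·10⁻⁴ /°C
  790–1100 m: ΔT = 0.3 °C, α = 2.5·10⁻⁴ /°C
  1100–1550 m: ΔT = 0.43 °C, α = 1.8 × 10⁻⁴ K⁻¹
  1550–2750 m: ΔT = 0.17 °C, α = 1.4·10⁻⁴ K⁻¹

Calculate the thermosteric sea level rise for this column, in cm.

120 × 2.8×10⁻⁴ × 1.5 = 0.05040 m
Layer 2: 1.2 × 670 × 2.6×10⁻⁴ = 0.20904 m
Layer 3: 2.5×10⁻⁴ × 0.3 × 310 = 0.02325 m
0.43 × 450 × 1.8×10⁻⁴ = 0.03483 m
Layer 5: 1.4×10⁻⁴ × 1200 × 0.17 = 0.02856 m
Δh = 0.05040 + 0.20904 + 0.02325 + 0.03483 + 0.02856 = 0.34608 m ≈ 34.6 cm

about 34.6 cm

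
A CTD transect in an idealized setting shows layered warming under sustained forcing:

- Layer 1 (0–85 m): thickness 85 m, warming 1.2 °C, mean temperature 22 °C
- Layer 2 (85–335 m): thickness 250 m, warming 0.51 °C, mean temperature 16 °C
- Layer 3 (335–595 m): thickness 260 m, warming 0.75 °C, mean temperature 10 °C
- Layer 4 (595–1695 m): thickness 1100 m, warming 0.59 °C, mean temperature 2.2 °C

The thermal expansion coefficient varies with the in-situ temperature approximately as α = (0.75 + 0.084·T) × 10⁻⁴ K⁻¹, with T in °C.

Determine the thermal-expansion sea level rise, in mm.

Layer 1: α = (0.75 + 0.084×22)×10⁻⁴ = 2.598×10⁻⁴ K⁻¹
Layer 2: α = (0.75 + 0.084×16)×10⁻⁴ = 2.094×10⁻⁴ K⁻¹
Layer 3: α = (0.75 + 0.084×10)×10⁻⁴ = 1.59×10⁻⁴ K⁻¹
Layer 4: α = (0.75 + 0.084×2.2)×10⁻⁴ = 0.9348×10⁻⁴ K⁻¹
2.598×10⁻⁴ × 85 × 1.2 = 0.0264996 m
2.094×10⁻⁴ × 0.51 × 250 = 0.0266985 m
335–595 m: 0.75 × 260 × 1.59×10⁻⁴ = 0.031005 m
1100 × 0.9348×10⁻⁴ × 0.59 = 0.06066852 m
Δh = 0.0264996 + 0.0266985 + 0.031005 + 0.06066852 = 0.14487162 m

about 145 mm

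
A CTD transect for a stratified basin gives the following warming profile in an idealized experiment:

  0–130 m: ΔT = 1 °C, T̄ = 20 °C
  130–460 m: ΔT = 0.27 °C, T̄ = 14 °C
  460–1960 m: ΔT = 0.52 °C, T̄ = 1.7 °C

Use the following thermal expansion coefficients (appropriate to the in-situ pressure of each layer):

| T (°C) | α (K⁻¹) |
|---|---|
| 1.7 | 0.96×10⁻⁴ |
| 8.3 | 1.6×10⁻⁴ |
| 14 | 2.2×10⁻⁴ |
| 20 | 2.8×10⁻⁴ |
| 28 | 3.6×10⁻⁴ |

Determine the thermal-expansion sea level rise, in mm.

Layer 1 at 20 °C → α = 2.8×10⁻⁴ K⁻¹
Layer 2 at 14 °C → α = 2.2×10⁻⁴ K⁻¹
Layer 3 at 1.7 °C → α = 0.96×10⁻⁴ K⁻¹
130 × 2.8×10⁻⁴ × 1 = 0.03640 m
130–460 m: 0.27 × 330 × 2.2×10⁻⁴ = 0.019602 m
0.96×10⁻⁴ × 1500 × 0.52 = 0.07488 m
Δh = 0.03640 + 0.019602 + 0.07488 = 0.130882 m

Δh ≈ 131 mm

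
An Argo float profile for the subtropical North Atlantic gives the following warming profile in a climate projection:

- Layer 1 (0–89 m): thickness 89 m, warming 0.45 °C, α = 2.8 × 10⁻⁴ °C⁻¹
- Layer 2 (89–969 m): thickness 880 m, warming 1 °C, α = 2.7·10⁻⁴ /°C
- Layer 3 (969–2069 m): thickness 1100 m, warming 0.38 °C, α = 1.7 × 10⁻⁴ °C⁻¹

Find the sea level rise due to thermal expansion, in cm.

0–89 m: 89 × 2.8×10⁻⁴ × 0.45 = 0.011214 m
880 × 1 × 2.7×10⁻⁴ = 0.23760 m
969–2069 m: 0.38 × 1.7×10⁻⁴ × 1100 = 0.07106 m
Δh = 0.011214 + 0.23760 + 0.07106 = 0.319874 m ≈ 32.0 cm

32.0 cm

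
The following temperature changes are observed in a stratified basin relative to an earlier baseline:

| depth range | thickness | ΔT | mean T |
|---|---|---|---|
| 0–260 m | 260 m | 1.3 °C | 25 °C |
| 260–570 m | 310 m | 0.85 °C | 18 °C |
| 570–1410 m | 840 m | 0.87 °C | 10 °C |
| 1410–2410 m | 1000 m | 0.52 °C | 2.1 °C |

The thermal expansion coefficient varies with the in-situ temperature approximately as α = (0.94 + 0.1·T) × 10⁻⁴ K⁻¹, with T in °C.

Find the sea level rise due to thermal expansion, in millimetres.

Layer 1: α = (0.94 + 0.1×25)×10⁻⁴ = 3.44×10⁻⁴ K⁻¹
Layer 2: α = (0.94 + 0.1×18)×10⁻⁴ = 2.74×10⁻⁴ K⁻¹
Layer 3: α = (0.94 + 0.1×10)×10⁻⁴ = 1.94×10⁻⁴ K⁻¹
Layer 4: α = (0.94 + 0.1×2.1)×10⁻⁴ = 1.15×10⁻⁴ K⁻¹
Layer 1: 1.3 × 260 × 3.44×10⁻⁴ = 0.116272 m
2.74×10⁻⁴ × 310 × 0.85 = 0.072199 m
570–1410 m: 1.94×10⁻⁴ × 840 × 0.87 = 0.1417752 m
Layer 4: 1.15×10⁻⁴ × 1000 × 0.52 = 0.05980 m
Δh = 0.116272 + 0.072199 + 0.1417752 + 0.05980 = 0.3900462 m ≈ 390 mm

Δh = 390 mm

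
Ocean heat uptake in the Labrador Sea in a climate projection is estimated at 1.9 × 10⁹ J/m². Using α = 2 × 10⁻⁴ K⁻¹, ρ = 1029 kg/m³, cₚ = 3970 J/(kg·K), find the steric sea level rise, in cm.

about 9.30 cm

Δh = αQ/(ρcₚ) = 2×10⁻⁴ × 1.9×10⁹ / (1029 × 3970) ≈ 0.09302 m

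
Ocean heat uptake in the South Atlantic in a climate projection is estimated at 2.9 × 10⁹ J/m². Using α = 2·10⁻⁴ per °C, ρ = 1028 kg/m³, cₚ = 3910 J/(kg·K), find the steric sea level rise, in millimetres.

about 140 mm

Δh = αQ/(ρcₚ) = 2×10⁻⁴ × 2.9×10⁹ / (1028 × 3910) ≈ 0.14430 m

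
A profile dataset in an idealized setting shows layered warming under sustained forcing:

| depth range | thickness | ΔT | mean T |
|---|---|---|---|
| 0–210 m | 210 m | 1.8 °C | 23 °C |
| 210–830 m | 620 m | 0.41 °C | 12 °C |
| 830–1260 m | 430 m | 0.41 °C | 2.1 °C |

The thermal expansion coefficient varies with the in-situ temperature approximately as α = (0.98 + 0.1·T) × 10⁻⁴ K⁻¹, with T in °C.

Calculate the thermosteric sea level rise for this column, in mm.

Δh = 200 mm

Layer 1: α = (0.98 + 0.1×23)×10⁻⁴ = 3.28×10⁻⁴ K⁻¹
Layer 2: α = (0.98 + 0.1×12)×10⁻⁴ = 2.18×10⁻⁴ K⁻¹
Layer 3: α = (0.98 + 0.1×2.1)×10⁻⁴ = 1.19×10⁻⁴ K⁻¹
Layer 1: 1.8 × 3.28×10⁻⁴ × 210 = 0.123984 m
0.41 × 620 × 2.18×10⁻⁴ = 0.0554156 m
830–1260 m: 430 × 0.41 × 1.19×10⁻⁴ = 0.0209797 m
Δh = 0.123984 + 0.0554156 + 0.0209797 = 0.2003793 m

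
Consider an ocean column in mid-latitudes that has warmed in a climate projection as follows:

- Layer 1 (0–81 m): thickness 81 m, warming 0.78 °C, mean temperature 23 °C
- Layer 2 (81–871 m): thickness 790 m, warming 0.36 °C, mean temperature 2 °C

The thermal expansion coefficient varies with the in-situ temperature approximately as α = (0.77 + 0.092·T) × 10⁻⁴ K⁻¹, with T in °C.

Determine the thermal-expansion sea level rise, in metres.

Layer 1: α = (0.77 + 0.092×23)×10⁻⁴ = 2.886×10⁻⁴ K⁻¹
Layer 2: α = (0.77 + 0.092×2)×10⁻⁴ = 0.954×10⁻⁴ K⁻¹
Layer 1: 0.78 × 81 × 2.886×10⁻⁴ = 0.018233748 m
81–871 m: 0.36 × 790 × 0.954×10⁻⁴ = 0.02713176 m
Δh = 0.018233748 + 0.02713176 = 0.045365508 m

Δh ≈ 0.0454 m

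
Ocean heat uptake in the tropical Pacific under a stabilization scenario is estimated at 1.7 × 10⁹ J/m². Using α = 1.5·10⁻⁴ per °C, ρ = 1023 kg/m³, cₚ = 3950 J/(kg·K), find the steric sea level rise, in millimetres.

Δh = αQ/(ρcₚ) = 1.5×10⁻⁴ × 1.7×10⁹ / (1023 × 3950) ≈ 0.063106 m

63.1 mm of thermosteric rise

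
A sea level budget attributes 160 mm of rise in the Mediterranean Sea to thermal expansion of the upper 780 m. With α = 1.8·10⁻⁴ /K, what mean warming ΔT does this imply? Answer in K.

ΔT ≈ 1.1 K

ΔT = Δh/(αH) = 0.16 / (1.8×10⁻⁴ × 780) ≈ 1.140 K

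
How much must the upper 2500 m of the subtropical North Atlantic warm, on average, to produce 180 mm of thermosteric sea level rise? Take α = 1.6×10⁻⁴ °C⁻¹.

0.45 °C

ΔT = Δh/(αH) = 0.18 / (1.6×10⁻⁴ × 2500) = 0.4500 °C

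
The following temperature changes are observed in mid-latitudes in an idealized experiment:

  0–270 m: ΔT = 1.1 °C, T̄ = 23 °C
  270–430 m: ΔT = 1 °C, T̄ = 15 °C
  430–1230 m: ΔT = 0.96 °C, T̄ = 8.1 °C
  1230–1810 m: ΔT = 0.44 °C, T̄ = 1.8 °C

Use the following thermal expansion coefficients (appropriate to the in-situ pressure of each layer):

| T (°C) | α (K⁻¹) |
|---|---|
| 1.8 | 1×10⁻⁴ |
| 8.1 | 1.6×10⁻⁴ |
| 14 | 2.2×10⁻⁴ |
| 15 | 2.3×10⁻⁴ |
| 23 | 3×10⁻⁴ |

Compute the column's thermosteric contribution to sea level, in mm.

Layer 1 at 23 °C → α = 3×10⁻⁴ K⁻¹
Layer 2 at 15 °C → α = 2.3×10⁻⁴ K⁻¹
Layer 3 at 8.1 °C → α = 1.6×10⁻⁴ K⁻¹
Layer 4 at 1.8 °C → α = 1×10⁻⁴ K⁻¹
0–270 m: 1.1 × 3×10⁻⁴ × 270 = 0.08910 m
270–430 m: 1 × 160 × 2.3×10⁻⁴ = 0.03680 m
0.96 × 800 × 1.6×10⁻⁴ = 0.12288 m
Layer 4: 0.44 × 580 × 1×10⁻⁴ = 0.02552 m
Δh = 0.08910 + 0.03680 + 0.12288 + 0.02552 = 0.27430 m ≈ 270 mm

about 270 mm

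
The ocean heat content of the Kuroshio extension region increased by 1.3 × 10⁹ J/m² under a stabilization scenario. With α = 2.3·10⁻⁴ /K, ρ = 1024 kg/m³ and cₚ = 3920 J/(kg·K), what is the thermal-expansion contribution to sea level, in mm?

Δh = αQ/(ρcₚ) = 2.3×10⁻⁴ × 1.3×10⁹ / (1024 × 3920) ≈ 0.074488 m

Δh ≈ 74.5 mm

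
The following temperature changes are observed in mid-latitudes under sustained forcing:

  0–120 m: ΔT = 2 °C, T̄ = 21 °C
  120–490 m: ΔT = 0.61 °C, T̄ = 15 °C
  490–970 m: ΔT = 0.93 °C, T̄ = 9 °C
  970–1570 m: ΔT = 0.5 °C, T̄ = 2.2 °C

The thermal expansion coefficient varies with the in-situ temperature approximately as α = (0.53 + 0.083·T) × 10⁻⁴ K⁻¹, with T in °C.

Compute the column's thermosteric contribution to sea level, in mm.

Layer 1: α = (0.53 + 0.083×21)×10⁻⁴ = 2.273×10⁻⁴ K⁻¹
Layer 2: α = (0.53 + 0.083×15)×10⁻⁴ = 1.775×10⁻⁴ K⁻¹
Layer 3: α = (0.53 + 0.083×9)×10⁻⁴ = 1.277×10⁻⁴ K⁻¹
Layer 4: α = (0.53 + 0.083×2.2)×10⁻⁴ = 0.7126×10⁻⁴ K⁻¹
Layer 1: 2 × 2.273×10⁻⁴ × 120 = 0.054552 m
Layer 2: 1.775×10⁻⁴ × 0.61 × 370 = 0.04006175 m
490–970 m: 0.93 × 480 × 1.277×10⁻⁴ = 0.05700528 m
Layer 4: 0.7126×10⁻⁴ × 600 × 0.5 = 0.021378 m
Δh = 0.054552 + 0.04006175 + 0.05700528 + 0.021378 = 0.17299703 m ≈ 173 mm

about 173 mm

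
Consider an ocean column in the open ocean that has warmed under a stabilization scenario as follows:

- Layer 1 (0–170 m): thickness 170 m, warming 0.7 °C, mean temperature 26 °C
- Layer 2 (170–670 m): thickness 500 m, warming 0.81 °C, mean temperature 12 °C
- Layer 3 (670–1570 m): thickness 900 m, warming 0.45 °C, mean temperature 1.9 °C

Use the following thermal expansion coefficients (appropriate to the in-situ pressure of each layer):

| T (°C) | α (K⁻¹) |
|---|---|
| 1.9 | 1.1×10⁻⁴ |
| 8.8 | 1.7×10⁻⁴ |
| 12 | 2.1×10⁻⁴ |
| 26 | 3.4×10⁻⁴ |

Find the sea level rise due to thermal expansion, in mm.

Layer 1 at 26 °C → α = 3.4×10⁻⁴ K⁻¹
Layer 2 at 12 °C → α = 2.1×10⁻⁴ K⁻¹
Layer 3 at 1.9 °C → α = 1.1×10⁻⁴ K⁻¹
0.7 × 3.4×10⁻⁴ × 170 = 0.04046 m
0.81 × 2.1×10⁻⁴ × 500 = 0.08505 m
Layer 3: 1.1×10⁻⁴ × 900 × 0.45 = 0.04455 m
Δh = 0.04046 + 0.08505 + 0.04455 = 0.17006 m

170 mm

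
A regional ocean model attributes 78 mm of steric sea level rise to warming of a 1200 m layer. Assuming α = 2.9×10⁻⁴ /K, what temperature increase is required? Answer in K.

about 0.224 K

ΔT = Δh/(αH) = 0.078 / (2.9×10⁻⁴ × 1200) ≈ 0.2241 K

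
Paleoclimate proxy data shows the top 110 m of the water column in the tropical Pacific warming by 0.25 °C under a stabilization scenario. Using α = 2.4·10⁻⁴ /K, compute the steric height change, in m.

Δh = 0.00660 m

Δh = αΔT·H = 2.4×10⁻⁴ × 0.25 × 110 = 0.00660 m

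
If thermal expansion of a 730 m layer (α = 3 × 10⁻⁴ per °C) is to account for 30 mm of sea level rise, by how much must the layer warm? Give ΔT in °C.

about 0.137 °C

ΔT = Δh/(αH) = 0.03 / (3×10⁻⁴ × 730) ≈ 0.1370 °C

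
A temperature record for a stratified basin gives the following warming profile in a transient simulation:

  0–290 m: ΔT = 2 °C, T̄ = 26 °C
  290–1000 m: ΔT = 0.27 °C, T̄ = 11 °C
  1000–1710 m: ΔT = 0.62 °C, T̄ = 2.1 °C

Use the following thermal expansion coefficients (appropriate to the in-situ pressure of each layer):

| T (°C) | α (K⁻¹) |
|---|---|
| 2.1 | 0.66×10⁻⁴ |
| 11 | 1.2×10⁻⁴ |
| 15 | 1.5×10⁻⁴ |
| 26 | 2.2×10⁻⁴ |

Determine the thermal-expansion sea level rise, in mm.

Δh = 180 mm

Layer 1 at 26 °C → α = 2.2×10⁻⁴ K⁻¹
Layer 2 at 11 °C → α = 1.2×10⁻⁴ K⁻¹
Layer 3 at 2.1 °C → α = 0.66×10⁻⁴ K⁻¹
Layer 1: 290 × 2 × 2.2×10⁻⁴ = 0.12760 m
1.2×10⁻⁴ × 710 × 0.27 = 0.023004 m
0.62 × 0.66×10⁻⁴ × 710 = 0.0290532 m
Δh = 0.12760 + 0.023004 + 0.0290532 = 0.1796572 m ≈ 180 mm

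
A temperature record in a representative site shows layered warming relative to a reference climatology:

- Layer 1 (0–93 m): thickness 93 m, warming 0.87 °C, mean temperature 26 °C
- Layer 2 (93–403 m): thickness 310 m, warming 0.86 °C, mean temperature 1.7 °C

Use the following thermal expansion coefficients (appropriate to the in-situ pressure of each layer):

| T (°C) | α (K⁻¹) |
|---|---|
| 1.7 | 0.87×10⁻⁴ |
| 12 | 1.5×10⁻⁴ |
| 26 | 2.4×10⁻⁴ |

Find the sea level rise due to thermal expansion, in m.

Layer 1 at 26 °C → α = 2.4×10⁻⁴ K⁻¹
Layer 2 at 1.7 °C → α = 0.87×10⁻⁴ K⁻¹
0–93 m: 0.87 × 93 × 2.4×10⁻⁴ = 0.0194184 m
0.86 × 310 × 0.87×10⁻⁴ = 0.0231942 m
Δh = 0.0194184 + 0.0231942 = 0.0426126 m ≈ 0.043 m

about 0.043 m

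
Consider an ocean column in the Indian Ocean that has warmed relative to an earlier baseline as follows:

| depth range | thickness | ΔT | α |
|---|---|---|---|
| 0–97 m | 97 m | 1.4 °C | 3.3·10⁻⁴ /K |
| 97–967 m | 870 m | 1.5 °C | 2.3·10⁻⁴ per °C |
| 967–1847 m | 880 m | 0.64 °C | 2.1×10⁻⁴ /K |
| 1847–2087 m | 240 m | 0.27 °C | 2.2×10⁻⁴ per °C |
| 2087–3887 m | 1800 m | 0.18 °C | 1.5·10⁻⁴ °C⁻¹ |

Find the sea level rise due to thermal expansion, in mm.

0–97 m: 1.4 × 3.3×10⁻⁴ × 97 = 0.044814 m
Layer 2: 870 × 2.3×10⁻⁴ × 1.5 = 0.30015 m
0.64 × 880 × 2.1×10⁻⁴ = 0.118272 m
Layer 4: 2.2×10⁻⁴ × 0.27 × 240 = 0.014256 m
1800 × 0.18 × 1.5×10⁻⁴ = 0.04860 m
Δh = 0.044814 + 0.30015 + 0.118272 + 0.014256 + 0.04860 = 0.526092 m

526 mm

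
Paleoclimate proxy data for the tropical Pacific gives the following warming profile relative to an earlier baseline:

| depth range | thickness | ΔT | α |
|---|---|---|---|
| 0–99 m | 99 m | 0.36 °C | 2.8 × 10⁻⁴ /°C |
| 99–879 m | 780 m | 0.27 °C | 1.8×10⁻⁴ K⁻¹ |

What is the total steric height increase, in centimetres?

about 4.79 cm

0–99 m: 0.36 × 2.8×10⁻⁴ × 99 = 0.0099792 m
99–879 m: 0.27 × 1.8×10⁻⁴ × 780 = 0.037908 m
Δh = 0.0099792 + 0.037908 = 0.0478872 m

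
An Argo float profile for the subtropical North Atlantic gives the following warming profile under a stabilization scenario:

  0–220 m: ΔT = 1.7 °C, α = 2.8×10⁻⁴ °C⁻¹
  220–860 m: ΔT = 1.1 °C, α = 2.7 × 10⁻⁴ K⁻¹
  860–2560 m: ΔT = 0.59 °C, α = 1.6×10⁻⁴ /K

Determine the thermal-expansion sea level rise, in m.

2.8×10⁻⁴ × 1.7 × 220 = 0.10472 m
Layer 2: 2.7×10⁻⁴ × 640 × 1.1 = 0.19008 m
860–2560 m: 0.59 × 1700 × 1.6×10⁻⁴ = 0.16048 m
Δh = 0.10472 + 0.19008 + 0.16048 = 0.45528 m

0.455 m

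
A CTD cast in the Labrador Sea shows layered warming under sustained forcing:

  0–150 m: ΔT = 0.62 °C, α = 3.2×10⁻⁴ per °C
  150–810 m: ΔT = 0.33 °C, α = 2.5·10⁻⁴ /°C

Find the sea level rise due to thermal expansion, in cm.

8.4 cm

0–150 m: 0.62 × 3.2×10⁻⁴ × 150 = 0.02976 m
Layer 2: 660 × 0.33 × 2.5×10⁻⁴ = 0.05445 m
Δh = 0.02976 + 0.05445 = 0.08421 m ≈ 8.4 cm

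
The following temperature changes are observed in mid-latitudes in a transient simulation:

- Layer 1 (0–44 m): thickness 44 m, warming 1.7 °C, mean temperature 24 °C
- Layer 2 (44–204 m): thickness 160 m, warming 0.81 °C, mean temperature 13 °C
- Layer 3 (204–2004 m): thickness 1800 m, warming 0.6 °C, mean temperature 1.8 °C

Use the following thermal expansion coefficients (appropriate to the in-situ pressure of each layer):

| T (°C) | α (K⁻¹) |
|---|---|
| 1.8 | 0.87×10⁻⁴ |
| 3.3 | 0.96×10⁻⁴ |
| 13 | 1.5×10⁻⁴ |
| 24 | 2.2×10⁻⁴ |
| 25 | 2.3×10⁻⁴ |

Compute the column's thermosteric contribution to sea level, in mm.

about 130 mm

Layer 1 at 24 °C → α = 2.2×10⁻⁴ K⁻¹
Layer 2 at 13 °C → α = 1.5×10⁻⁴ K⁻¹
Layer 3 at 1.8 °C → α = 0.87×10⁻⁴ K⁻¹
Layer 1: 44 × 1.7 × 2.2×10⁻⁴ = 0.016456 m
Layer 2: 1.5×10⁻⁴ × 0.81 × 160 = 0.01944 m
1800 × 0.6 × 0.87×10⁻⁴ = 0.09396 m
Δh = 0.016456 + 0.01944 + 0.09396 = 0.129856 m ≈ 130 mm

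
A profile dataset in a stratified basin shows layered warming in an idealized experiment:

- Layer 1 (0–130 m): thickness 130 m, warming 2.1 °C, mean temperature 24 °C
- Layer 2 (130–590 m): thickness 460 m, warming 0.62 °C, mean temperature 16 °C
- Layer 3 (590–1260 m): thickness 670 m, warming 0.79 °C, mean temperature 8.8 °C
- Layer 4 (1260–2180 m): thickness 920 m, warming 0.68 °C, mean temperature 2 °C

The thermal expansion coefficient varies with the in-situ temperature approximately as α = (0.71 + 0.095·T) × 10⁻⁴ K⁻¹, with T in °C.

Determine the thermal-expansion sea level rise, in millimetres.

about 280 mm

Layer 1: α = (0.71 + 0.095×24)×10⁻⁴ = 2.99×10⁻⁴ K⁻¹
Layer 2: α = (0.71 + 0.095×16)×10⁻⁴ = 2.23×10⁻⁴ K⁻¹
Layer 3: α = (0.71 + 0.095×8.8)×10⁻⁴ = 1.546×10⁻⁴ K⁻¹
Layer 4: α = (0.71 + 0.095×2)×10⁻⁴ = 0.9×10⁻⁴ K⁻¹
130 × 2.1 × 2.99×10⁻⁴ = 0.081627 m
2.23×10⁻⁴ × 460 × 0.62 = 0.0635996 m
1.546×10⁻⁴ × 670 × 0.79 = 0.08182978 m
1260–2180 m: 920 × 0.68 × 0.9×10⁻⁴ = 0.056304 m
Δh = 0.081627 + 0.0635996 + 0.08182978 + 0.056304 = 0.28336038 m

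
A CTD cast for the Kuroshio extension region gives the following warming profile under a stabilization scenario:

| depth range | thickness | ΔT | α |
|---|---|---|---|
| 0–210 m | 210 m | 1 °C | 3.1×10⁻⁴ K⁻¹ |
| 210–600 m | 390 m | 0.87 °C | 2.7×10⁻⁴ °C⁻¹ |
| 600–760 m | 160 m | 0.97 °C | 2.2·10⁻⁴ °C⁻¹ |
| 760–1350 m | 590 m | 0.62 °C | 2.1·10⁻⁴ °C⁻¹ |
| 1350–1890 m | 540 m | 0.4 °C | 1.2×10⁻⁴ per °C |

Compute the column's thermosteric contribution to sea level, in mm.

290 mm

1 × 3.1×10⁻⁴ × 210 = 0.06510 m
Layer 2: 2.7×10⁻⁴ × 390 × 0.87 = 0.091611 m
600–760 m: 160 × 0.97 × 2.2×10⁻⁴ = 0.034144 m
590 × 0.62 × 2.1×10⁻⁴ = 0.076818 m
1350–1890 m: 0.4 × 1.2×10⁻⁴ × 540 = 0.02592 m
Δh = 0.06510 + 0.091611 + 0.034144 + 0.076818 + 0.02592 = 0.293593 m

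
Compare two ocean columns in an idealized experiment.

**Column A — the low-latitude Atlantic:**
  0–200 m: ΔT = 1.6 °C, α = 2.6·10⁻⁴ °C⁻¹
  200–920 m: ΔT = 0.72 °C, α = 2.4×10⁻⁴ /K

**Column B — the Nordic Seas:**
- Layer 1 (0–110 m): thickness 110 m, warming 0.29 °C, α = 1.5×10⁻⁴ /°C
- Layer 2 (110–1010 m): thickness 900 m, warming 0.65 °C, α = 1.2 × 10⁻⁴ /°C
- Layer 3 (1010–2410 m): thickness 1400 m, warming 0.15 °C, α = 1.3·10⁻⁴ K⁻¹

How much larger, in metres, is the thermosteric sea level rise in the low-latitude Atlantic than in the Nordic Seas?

0.11 m larger

A Layer 1: 1.6 × 200 × 2.6×10⁻⁴ = 0.08320 m
A 200–920 m: 2.4×10⁻⁴ × 0.72 × 720 = 0.124416 m
A total: 0.207616 m
B Layer 1: 0.29 × 110 × 1.5×10⁻⁴ = 0.004785 m
B Layer 2: 0.65 × 900 × 1.2×10⁻⁴ = 0.07020 m
B 1400 × 0.15 × 1.3×10⁻⁴ = 0.02730 m
B total: 0.102285 m
Difference: 0.207616 − 0.102285 = 0.105331 m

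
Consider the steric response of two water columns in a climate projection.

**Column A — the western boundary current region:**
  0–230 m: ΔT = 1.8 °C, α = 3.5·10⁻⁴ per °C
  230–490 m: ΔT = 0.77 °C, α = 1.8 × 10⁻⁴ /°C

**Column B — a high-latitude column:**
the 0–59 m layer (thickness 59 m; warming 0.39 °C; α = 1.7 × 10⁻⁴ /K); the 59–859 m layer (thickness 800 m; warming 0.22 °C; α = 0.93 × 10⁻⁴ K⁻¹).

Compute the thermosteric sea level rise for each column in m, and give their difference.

Δh_A ≈ 0.181 m, Δh_B ≈ 0.0203 m; difference ≈ 0.161 m

A 1.8 × 230 × 3.5×10⁻⁴ = 0.14490 m
A 230–490 m: 0.77 × 1.8×10⁻⁴ × 260 = 0.036036 m
A total: 0.180936 m
B Layer 1: 59 × 0.39 × 1.7×10⁻⁴ = 0.0039117 m
B Layer 2: 0.22 × 0.93×10⁻⁴ × 800 = 0.016368 m
B total: 0.0202797 m
Difference: 0.180936 − 0.0202797 = 0.1606563 m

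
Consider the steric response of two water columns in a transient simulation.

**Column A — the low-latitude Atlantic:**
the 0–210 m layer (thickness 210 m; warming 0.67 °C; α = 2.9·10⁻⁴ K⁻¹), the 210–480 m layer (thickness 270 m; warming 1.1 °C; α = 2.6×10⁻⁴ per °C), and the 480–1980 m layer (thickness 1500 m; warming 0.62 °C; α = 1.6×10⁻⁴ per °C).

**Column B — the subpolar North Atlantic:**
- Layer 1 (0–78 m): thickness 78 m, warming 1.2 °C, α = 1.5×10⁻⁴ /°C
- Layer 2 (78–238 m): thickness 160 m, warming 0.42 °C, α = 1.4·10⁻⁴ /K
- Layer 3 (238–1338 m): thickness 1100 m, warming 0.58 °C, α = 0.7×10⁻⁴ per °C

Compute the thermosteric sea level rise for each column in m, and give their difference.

A 0–210 m: 210 × 0.67 × 2.9×10⁻⁴ = 0.040803 m
A 210–480 m: 2.6×10⁻⁴ × 270 × 1.1 = 0.07722 m
A Layer 3: 0.62 × 1500 × 1.6×10⁻⁴ = 0.14880 m
A total: 0.266823 m
B Layer 1: 1.5×10⁻⁴ × 78 × 1.2 = 0.01404 m
B Layer 2: 160 × 0.42 × 1.4×10⁻⁴ = 0.009408 m
B Layer 3: 0.58 × 0.7×10⁻⁴ × 1100 = 0.04466 m
B total: 0.068108 m
Difference: 0.266823 − 0.068108 = 0.198715 m

Δh_A ≈ 0.267 m, Δh_B ≈ 0.0681 m; difference ≈ 0.199 m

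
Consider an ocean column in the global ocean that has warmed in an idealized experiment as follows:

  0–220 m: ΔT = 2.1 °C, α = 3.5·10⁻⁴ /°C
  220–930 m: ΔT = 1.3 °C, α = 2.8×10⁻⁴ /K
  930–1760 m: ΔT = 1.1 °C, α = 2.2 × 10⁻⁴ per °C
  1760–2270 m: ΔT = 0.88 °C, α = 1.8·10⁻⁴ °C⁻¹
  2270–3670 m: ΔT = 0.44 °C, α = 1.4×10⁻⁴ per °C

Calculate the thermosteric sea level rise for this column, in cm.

Layer 1: 3.5×10⁻⁴ × 220 × 2.1 = 0.16170 m
220–930 m: 1.3 × 2.8×10⁻⁴ × 710 = 0.25844 m
Layer 3: 830 × 1.1 × 2.2×10⁻⁴ = 0.20086 m
Layer 4: 1.8×10⁻⁴ × 510 × 0.88 = 0.080784 m
1.4×10⁻⁴ × 1400 × 0.44 = 0.08624 m
Δh = 0.16170 + 0.25844 + 0.20086 + 0.080784 + 0.08624 = 0.788024 m

about 78.8 cm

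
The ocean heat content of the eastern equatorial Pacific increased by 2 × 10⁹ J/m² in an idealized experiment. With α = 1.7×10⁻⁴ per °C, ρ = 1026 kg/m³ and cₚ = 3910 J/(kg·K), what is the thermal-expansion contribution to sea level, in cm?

Δh = αQ/(ρcₚ) = 1.7×10⁻⁴ × 2×10⁹ / (1026 × 3910) ≈ 0.084753 m

Δh ≈ 8.5 cm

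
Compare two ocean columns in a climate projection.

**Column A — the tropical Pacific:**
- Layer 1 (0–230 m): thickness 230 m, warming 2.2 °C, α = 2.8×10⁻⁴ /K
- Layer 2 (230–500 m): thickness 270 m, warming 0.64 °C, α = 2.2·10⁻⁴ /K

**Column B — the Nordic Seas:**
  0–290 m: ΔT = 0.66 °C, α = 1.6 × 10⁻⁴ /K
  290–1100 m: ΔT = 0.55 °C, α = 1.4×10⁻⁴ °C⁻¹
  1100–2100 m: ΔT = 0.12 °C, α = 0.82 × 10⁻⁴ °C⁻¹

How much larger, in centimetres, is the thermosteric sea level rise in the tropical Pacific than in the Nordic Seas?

A 0–230 m: 2.2 × 2.8×10⁻⁴ × 230 = 0.14168 m
A 230–500 m: 270 × 2.2×10⁻⁴ × 0.64 = 0.038016 m
A total: 0.179696 m
B 290 × 1.6×10⁻⁴ × 0.66 = 0.030624 m
B 290–1100 m: 810 × 0.55 × 1.4×10⁻⁴ = 0.06237 m
B Layer 3: 0.82×10⁻⁴ × 0.12 × 1000 = 0.00984 m
B total: 0.102834 m
Difference: 0.179696 − 0.102834 = 0.076862 m

7.7 cm larger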